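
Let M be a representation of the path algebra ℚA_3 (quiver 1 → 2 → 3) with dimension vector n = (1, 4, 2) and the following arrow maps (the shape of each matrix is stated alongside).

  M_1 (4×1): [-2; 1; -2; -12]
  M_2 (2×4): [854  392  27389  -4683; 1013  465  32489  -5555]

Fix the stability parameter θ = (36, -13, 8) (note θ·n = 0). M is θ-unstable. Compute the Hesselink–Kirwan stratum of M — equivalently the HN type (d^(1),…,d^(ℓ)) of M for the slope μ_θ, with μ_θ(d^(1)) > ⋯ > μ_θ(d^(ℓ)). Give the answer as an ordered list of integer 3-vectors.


Interval decomposition of M: I[1,3], I[2,2]^2, I[2,3].
HN type (ℓ=3): μ^(1)=31/3; μ^(2)=8; μ^(3)=-13

((1, 1, 1); (0, 0, 1); (0, 3, 0))


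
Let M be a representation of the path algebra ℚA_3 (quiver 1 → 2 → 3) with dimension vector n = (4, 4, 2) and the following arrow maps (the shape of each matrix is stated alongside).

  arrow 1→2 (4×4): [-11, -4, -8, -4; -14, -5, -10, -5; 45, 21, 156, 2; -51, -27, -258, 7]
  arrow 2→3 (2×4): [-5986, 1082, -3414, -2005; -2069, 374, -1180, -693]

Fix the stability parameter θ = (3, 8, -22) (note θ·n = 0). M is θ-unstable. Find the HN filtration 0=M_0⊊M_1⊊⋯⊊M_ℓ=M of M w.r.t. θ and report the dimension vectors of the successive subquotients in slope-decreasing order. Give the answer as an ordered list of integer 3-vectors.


Interval decomposition of M: I[1,1], I[1,2], I[1,3]^2, I[2,2].
HN type (ℓ=3): μ^(1)=8; μ^(2)=3; μ^(3)=-11/3

((0, 2, 0); (2, 0, 0); (2, 2, 2))


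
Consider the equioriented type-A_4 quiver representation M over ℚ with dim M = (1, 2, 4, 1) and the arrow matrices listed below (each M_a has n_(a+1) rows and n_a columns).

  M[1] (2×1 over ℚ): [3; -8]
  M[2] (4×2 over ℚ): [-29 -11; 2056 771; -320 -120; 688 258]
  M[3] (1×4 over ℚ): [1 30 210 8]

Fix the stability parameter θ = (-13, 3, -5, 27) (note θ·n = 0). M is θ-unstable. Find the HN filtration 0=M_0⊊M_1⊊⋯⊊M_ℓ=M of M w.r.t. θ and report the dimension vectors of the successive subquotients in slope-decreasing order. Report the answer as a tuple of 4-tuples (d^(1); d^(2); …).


Barcode: M ≅ I[1,4], I[2,3], I[3,3]^2. HN layers by μ_θ (4 steps, strictly decreasing):
  μ^(1)=27; μ^(2)=-1; μ^(3)=-5; μ^(4)=-13

((0, 0, 0, 1); (0, 2, 2, 0); (0, 0, 2, 0); (1, 0, 0, 0))


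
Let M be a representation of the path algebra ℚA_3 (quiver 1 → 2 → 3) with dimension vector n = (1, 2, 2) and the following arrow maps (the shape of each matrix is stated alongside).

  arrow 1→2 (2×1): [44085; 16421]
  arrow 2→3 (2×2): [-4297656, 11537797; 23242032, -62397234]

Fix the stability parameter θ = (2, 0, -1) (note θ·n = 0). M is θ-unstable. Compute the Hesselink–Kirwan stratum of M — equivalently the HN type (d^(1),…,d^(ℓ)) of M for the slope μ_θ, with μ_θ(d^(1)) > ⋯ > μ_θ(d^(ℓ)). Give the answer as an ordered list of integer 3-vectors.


Via rank(M_{q-1}∘⋯∘M_p): M ≅ I[1,3], I[2,2], I[3,3].
μ_θ-semistable layers: μ^(1)=1/3; μ^(2)=0; μ^(3)=-1

((1, 1, 1); (0, 1, 0); (0, 0, 1))


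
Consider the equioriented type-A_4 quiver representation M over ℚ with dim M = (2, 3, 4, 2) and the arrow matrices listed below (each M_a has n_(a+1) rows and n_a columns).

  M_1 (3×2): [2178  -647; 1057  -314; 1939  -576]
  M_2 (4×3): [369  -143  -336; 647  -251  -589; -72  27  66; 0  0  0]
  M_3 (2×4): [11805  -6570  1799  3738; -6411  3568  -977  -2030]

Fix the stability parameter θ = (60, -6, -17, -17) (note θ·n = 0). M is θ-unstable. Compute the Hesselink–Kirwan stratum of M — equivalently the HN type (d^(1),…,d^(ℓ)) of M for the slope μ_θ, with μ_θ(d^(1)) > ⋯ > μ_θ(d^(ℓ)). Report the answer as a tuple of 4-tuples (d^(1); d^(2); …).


Barcode: M ≅ I[1,4]^2, I[2,3], I[3,3]. HN layers by μ_θ (3 steps, strictly decreasing):
  μ^(1)=5; μ^(2)=-23/2; μ^(3)=-17

((2, 2, 2, 2); (0, 1, 1, 0); (0, 0, 1, 0))


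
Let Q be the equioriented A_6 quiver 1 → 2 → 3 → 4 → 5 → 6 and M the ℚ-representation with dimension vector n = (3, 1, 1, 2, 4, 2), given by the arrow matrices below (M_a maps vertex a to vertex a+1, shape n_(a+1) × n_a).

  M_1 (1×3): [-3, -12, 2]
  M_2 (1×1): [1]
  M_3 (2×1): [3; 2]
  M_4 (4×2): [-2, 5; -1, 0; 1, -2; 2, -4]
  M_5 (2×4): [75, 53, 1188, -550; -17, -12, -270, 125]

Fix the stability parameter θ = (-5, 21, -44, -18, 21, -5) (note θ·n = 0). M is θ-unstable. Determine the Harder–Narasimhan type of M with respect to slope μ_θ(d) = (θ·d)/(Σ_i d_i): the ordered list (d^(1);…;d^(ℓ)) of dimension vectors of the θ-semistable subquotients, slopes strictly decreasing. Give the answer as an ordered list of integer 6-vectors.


Via rank(M_{q-1}∘⋯∘M_p): M ≅ I[1,1]^2, I[1,6], I[4,6], I[5,5]^2.
μ_θ-semistable layers: μ^(1)=21; μ^(2)=8; μ^(3)=-5; μ^(4)=-23/2; μ^(5)=-18

((0, 0, 0, 0, 2, 0); (0, 0, 0, 0, 2, 2); (2, 0, 0, 0, 0, 0); (1, 1, 1, 1, 0, 0); (0, 0, 0, 1, 0, 0))


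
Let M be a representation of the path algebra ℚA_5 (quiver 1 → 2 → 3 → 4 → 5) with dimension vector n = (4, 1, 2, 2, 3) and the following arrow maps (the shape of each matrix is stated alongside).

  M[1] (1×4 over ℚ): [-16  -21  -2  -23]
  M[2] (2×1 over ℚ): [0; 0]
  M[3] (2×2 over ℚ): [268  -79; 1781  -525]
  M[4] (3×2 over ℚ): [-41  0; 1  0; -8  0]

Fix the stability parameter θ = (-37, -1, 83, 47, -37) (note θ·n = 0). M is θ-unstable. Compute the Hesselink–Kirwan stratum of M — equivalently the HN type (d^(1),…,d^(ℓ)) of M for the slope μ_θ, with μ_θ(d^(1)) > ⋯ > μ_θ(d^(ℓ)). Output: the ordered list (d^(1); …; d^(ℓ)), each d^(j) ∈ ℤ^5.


Barcode: M ≅ I[1,1]^3, I[1,2], I[3,4], I[3,5], I[5,5]^2. HN layers by μ_θ (4 steps, strictly decreasing):
  μ^(1)=65; μ^(2)=31; μ^(3)=-1; μ^(4)=-37

((0, 0, 1, 1, 0); (0, 0, 1, 1, 1); (0, 1, 0, 0, 0); (4, 0, 0, 0, 2))


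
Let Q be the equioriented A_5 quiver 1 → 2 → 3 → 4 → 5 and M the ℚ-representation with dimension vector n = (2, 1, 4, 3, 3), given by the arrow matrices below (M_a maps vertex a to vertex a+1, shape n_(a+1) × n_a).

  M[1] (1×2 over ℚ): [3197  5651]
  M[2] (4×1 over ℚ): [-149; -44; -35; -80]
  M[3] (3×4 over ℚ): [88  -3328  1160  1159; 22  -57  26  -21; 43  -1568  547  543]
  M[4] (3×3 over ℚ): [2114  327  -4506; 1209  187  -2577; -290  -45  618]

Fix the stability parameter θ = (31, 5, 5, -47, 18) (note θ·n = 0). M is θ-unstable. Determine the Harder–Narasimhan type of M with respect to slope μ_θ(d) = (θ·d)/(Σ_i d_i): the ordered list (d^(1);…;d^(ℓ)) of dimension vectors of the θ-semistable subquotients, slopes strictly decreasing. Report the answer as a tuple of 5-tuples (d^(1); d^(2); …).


Interval decomposition of M: I[1,1], I[1,3], I[3,4], I[3,5]^2, I[5,5].
HN type (ℓ=4): μ^(1)=31; μ^(2)=18; μ^(3)=41/3; μ^(4)=-21

((1, 0, 0, 0, 0); (0, 0, 0, 0, 3); (1, 1, 1, 0, 0); (0, 0, 3, 3, 0))


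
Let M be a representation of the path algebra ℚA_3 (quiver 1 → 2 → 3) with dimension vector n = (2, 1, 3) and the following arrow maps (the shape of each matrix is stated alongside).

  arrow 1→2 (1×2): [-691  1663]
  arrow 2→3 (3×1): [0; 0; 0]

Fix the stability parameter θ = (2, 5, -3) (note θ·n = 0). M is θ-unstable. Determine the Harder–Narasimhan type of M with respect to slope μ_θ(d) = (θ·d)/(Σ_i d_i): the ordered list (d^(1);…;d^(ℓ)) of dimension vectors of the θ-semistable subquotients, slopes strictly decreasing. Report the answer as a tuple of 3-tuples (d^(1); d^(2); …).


Via rank(M_{q-1}∘⋯∘M_p): M ≅ I[1,1], I[1,2], I[3,3]^3.
μ_θ-semistable layers: μ^(1)=5; μ^(2)=2; μ^(3)=-3

((0, 1, 0); (2, 0, 0); (0, 0, 3))


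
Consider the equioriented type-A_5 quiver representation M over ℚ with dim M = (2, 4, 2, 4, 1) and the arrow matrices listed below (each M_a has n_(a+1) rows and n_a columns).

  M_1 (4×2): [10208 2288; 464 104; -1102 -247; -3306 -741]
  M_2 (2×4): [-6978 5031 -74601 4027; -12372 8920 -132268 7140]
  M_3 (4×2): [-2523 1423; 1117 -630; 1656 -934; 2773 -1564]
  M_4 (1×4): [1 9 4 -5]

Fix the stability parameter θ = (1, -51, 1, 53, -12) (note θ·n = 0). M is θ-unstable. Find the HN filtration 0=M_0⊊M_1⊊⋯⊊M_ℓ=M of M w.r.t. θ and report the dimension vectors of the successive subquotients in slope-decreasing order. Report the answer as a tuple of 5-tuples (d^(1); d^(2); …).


Barcode: M ≅ I[1,1], I[1,2], I[2,2], I[2,4], I[2,5], I[4,4]^2. HN layers by μ_θ (5 steps, strictly decreasing):
  μ^(1)=53; μ^(2)=41/2; μ^(3)=1; μ^(4)=-25; μ^(5)=-51

((0, 0, 0, 3, 0); (0, 0, 0, 1, 1); (1, 0, 2, 0, 0); (1, 1, 0, 0, 0); (0, 3, 0, 0, 0))


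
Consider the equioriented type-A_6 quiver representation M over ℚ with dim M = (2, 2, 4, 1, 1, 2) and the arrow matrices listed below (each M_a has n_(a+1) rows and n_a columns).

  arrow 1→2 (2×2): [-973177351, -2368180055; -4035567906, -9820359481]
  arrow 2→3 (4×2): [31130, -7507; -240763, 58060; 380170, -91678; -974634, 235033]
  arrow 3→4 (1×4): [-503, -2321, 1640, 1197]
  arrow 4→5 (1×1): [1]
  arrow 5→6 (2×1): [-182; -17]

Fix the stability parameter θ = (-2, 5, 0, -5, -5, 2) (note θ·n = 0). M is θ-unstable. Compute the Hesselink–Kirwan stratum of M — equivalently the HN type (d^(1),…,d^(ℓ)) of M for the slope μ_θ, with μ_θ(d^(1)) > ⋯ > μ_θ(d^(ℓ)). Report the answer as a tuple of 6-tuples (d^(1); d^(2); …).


Via rank(M_{q-1}∘⋯∘M_p): M ≅ I[1,3], I[1,6], I[3,3]^2, I[6,6].
μ_θ-semistable layers: μ^(1)=5/2; μ^(2)=2; μ^(3)=0; μ^(4)=-5/4; μ^(5)=-2

((0, 1, 1, 0, 0, 0); (0, 0, 0, 0, 0, 2); (0, 0, 2, 0, 0, 0); (0, 1, 1, 1, 1, 0); (2, 0, 0, 0, 0, 0))


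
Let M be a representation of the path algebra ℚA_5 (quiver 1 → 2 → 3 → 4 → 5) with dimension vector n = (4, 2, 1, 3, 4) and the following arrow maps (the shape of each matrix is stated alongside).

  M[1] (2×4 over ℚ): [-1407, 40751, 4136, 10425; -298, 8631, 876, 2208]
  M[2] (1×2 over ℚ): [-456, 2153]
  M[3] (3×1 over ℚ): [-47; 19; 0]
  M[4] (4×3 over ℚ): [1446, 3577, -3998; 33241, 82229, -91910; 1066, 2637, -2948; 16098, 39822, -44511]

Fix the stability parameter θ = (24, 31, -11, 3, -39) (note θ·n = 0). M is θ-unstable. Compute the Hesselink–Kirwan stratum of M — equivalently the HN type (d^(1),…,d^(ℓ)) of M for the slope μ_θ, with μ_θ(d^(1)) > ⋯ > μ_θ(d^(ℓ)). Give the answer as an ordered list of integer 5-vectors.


Interval decomposition of M: I[1,1]^2, I[1,2], I[1,5], I[4,5]^2, I[5,5].
HN type (ℓ=5): μ^(1)=31; μ^(2)=24; μ^(3)=8/5; μ^(4)=-18; μ^(5)=-39

((0, 1, 0, 0, 0); (3, 0, 0, 0, 0); (1, 1, 1, 1, 1); (0, 0, 0, 2, 2); (0, 0, 0, 0, 1))


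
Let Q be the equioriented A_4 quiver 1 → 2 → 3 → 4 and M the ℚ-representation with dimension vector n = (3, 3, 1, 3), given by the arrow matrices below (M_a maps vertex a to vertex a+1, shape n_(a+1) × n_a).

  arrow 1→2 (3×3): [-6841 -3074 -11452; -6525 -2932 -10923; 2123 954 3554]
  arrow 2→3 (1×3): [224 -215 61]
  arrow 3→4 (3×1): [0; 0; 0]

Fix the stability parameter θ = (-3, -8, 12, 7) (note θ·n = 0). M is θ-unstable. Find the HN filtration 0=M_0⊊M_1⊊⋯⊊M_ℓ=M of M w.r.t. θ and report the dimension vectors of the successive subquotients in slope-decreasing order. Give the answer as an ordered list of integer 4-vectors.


Via rank(M_{q-1}∘⋯∘M_p): M ≅ I[1,1], I[1,2], I[1,3], I[2,2], I[4,4]^3.
μ_θ-semistable layers: μ^(1)=12; μ^(2)=7; μ^(3)=-3; μ^(4)=-11/2; μ^(5)=-8

((0, 0, 1, 0); (0, 0, 0, 3); (1, 0, 0, 0); (2, 2, 0, 0); (0, 1, 0, 0))


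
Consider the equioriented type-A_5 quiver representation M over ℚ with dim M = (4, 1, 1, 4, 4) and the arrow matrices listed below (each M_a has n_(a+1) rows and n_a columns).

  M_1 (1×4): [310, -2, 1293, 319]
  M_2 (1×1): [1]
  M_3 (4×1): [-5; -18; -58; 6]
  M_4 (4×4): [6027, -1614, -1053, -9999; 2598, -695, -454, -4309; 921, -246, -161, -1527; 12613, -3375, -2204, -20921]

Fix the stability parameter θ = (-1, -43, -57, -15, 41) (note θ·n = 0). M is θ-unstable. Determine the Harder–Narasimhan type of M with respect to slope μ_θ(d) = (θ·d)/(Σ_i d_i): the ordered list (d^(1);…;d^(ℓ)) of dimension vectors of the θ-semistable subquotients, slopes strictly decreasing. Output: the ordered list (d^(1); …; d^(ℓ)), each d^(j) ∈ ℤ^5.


Via rank(M_{q-1}∘⋯∘M_p): M ≅ I[1,1]^3, I[1,5], I[4,4], I[4,5]^2, I[5,5].
μ_θ-semistable layers: μ^(1)=41; μ^(2)=-1; μ^(3)=-15; μ^(4)=-101/3

((0, 0, 0, 0, 4); (3, 0, 0, 0, 0); (0, 0, 0, 4, 0); (1, 1, 1, 0, 0))


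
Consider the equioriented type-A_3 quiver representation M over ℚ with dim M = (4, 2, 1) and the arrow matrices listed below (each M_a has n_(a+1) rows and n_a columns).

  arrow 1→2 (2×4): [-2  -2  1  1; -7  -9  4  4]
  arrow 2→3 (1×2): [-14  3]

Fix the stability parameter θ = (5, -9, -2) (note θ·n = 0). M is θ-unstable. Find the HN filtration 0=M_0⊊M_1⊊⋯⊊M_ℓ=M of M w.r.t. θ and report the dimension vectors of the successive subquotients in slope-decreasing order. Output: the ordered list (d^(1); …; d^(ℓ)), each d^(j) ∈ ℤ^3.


Barcode: M ≅ I[1,1]^2, I[1,2], I[1,3]. HN layers by μ_θ (2 steps, strictly decreasing):
  μ^(1)=5; μ^(2)=-2

((2, 0, 0); (2, 2, 1))


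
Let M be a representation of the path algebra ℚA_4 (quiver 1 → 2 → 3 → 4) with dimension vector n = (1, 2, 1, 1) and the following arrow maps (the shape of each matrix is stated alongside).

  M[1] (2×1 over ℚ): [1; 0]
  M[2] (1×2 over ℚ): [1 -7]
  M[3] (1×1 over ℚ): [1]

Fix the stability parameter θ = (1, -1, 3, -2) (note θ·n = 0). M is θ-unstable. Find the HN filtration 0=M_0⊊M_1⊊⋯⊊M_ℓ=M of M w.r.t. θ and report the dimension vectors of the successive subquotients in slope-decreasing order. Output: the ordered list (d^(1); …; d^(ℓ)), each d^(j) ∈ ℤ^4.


Interval decomposition of M: I[1,4], I[2,2].
HN type (ℓ=3): μ^(1)=1/2; μ^(2)=0; μ^(3)=-1

((0, 0, 1, 1); (1, 1, 0, 0); (0, 1, 0, 0))


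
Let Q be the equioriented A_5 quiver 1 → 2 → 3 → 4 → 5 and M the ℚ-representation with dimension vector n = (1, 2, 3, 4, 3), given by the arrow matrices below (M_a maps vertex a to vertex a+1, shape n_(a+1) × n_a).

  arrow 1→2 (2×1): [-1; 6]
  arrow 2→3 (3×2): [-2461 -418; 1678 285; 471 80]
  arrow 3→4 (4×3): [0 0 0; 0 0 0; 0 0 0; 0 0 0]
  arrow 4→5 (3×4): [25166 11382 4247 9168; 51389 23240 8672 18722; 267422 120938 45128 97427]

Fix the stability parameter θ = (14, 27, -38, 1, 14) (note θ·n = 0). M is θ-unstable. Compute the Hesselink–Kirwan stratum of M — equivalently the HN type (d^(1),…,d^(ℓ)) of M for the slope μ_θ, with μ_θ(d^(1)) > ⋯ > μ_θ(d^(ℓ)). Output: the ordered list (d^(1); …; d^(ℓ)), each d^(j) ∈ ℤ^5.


Via rank(M_{q-1}∘⋯∘M_p): M ≅ I[1,3], I[2,3], I[3,3], I[4,4], I[4,5]^3.
μ_θ-semistable layers: μ^(1)=14; μ^(2)=1; μ^(3)=-11/2; μ^(4)=-38

((0, 0, 0, 0, 3); (1, 1, 1, 4, 0); (0, 1, 1, 0, 0); (0, 0, 1, 0, 0))


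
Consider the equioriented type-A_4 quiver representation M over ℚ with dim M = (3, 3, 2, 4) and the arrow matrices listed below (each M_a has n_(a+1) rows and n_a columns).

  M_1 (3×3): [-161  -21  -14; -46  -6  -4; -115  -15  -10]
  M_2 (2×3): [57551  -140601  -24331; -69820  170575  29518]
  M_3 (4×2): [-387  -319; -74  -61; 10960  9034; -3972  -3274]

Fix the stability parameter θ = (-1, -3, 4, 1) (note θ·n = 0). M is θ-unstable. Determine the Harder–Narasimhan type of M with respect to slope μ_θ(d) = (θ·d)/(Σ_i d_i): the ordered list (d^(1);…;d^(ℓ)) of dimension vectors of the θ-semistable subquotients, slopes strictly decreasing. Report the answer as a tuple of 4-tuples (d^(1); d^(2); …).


Barcode: M ≅ I[1,1]^2, I[1,2], I[2,4]^2, I[4,4]^2. HN layers by μ_θ (5 steps, strictly decreasing):
  μ^(1)=5/2; μ^(2)=1; μ^(3)=-1; μ^(4)=-2; μ^(5)=-3

((0, 0, 2, 2); (0, 0, 0, 2); (2, 0, 0, 0); (1, 1, 0, 0); (0, 2, 0, 0))


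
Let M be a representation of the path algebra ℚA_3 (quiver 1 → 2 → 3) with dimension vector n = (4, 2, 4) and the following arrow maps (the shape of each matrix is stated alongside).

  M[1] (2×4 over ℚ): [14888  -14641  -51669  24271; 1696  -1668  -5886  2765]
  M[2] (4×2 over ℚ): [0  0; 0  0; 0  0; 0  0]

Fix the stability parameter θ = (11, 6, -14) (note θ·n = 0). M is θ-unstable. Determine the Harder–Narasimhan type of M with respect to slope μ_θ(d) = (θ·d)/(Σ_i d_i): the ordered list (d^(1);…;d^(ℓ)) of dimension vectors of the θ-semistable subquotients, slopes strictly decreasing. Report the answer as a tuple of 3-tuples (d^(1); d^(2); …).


Barcode: M ≅ I[1,1]^2, I[1,2]^2, I[3,3]^4. HN layers by μ_θ (3 steps, strictly decreasing):
  μ^(1)=11; μ^(2)=17/2; μ^(3)=-14

((2, 0, 0); (2, 2, 0); (0, 0, 4))


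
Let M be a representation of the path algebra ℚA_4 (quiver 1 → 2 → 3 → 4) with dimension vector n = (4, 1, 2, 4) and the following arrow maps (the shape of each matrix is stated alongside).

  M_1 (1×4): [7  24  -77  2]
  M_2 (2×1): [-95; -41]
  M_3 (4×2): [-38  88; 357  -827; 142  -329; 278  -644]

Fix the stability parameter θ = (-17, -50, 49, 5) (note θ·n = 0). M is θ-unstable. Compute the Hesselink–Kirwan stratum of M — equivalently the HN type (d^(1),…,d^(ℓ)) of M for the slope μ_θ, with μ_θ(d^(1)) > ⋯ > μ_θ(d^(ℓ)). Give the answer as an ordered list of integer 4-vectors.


Interval decomposition of M: I[1,1]^3, I[1,4], I[3,4], I[4,4]^2.
HN type (ℓ=4): μ^(1)=27; μ^(2)=5; μ^(3)=-17; μ^(4)=-67/2

((0, 0, 2, 2); (0, 0, 0, 2); (3, 0, 0, 0); (1, 1, 0, 0))


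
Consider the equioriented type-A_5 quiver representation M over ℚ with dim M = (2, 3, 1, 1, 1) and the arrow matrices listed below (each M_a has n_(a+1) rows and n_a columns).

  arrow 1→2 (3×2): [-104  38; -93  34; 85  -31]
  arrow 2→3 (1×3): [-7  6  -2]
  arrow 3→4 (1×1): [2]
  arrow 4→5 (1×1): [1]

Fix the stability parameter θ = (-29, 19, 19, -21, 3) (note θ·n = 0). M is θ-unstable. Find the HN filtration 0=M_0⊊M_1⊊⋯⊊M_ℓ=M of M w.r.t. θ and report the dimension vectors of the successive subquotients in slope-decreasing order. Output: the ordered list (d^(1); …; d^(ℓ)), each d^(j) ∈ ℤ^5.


Via rank(M_{q-1}∘⋯∘M_p): M ≅ I[1,2]^2, I[2,5].
μ_θ-semistable layers: μ^(1)=19; μ^(2)=5; μ^(3)=-29

((0, 2, 0, 0, 0); (0, 1, 1, 1, 1); (2, 0, 0, 0, 0))


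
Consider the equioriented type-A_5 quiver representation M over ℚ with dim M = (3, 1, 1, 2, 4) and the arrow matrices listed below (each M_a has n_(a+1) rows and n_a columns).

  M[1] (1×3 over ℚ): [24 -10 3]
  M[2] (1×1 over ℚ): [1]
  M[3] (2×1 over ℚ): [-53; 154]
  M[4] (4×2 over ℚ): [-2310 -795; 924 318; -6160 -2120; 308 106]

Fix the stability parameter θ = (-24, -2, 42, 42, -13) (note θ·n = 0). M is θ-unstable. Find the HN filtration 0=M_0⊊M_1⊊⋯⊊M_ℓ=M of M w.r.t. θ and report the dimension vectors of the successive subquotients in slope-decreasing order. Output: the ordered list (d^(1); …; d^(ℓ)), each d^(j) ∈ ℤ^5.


Interval decomposition of M: I[1,1]^2, I[1,4], I[4,5], I[5,5]^3.
HN type (ℓ=5): μ^(1)=42; μ^(2)=29/2; μ^(3)=-2; μ^(4)=-13; μ^(5)=-24

((0, 0, 1, 1, 0); (0, 0, 0, 1, 1); (0, 1, 0, 0, 0); (0, 0, 0, 0, 3); (3, 0, 0, 0, 0))


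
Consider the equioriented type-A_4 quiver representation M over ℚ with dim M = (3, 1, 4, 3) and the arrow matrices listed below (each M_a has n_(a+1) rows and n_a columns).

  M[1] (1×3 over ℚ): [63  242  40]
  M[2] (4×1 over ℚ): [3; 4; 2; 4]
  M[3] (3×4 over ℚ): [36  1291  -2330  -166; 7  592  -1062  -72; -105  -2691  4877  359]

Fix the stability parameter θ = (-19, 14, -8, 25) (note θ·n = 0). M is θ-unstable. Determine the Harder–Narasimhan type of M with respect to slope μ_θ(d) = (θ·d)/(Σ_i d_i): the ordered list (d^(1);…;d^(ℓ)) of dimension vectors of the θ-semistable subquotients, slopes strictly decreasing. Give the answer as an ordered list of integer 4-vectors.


Barcode: M ≅ I[1,1]^2, I[1,4], I[3,3], I[3,4]^2. HN layers by μ_θ (4 steps, strictly decreasing):
  μ^(1)=25; μ^(2)=3; μ^(3)=-8; μ^(4)=-19

((0, 0, 0, 3); (0, 1, 1, 0); (0, 0, 3, 0); (3, 0, 0, 0))


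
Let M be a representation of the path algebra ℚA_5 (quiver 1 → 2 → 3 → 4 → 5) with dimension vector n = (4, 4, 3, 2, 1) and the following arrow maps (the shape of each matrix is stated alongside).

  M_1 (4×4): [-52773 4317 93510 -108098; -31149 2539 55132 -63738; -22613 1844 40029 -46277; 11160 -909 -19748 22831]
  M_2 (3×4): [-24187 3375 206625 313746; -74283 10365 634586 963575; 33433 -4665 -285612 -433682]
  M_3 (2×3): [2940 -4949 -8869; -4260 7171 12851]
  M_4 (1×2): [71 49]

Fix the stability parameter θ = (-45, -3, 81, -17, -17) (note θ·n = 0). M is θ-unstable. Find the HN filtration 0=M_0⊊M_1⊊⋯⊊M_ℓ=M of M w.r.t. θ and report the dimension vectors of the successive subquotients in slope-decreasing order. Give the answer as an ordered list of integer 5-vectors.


Interval decomposition of M: I[1,2], I[1,3]^2, I[1,4], I[4,5].
HN type (ℓ=5): μ^(1)=81; μ^(2)=32; μ^(3)=-3; μ^(4)=-17; μ^(5)=-45

((0, 0, 2, 0, 0); (0, 0, 1, 1, 0); (0, 4, 0, 0, 0); (0, 0, 0, 1, 1); (4, 0, 0, 0, 0))


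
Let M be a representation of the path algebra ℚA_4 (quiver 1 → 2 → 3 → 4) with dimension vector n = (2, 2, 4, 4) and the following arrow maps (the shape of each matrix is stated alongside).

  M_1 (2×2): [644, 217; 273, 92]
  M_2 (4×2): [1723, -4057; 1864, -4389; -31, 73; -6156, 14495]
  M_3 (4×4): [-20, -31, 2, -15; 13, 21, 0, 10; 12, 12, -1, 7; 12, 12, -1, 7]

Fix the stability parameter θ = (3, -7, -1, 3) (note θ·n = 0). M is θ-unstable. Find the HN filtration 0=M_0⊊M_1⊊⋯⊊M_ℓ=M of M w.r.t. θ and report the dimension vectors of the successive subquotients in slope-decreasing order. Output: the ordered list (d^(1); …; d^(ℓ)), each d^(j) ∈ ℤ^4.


Barcode: M ≅ I[1,3], I[1,4], I[3,4]^2, I[4,4]. HN layers by μ_θ (3 steps, strictly decreasing):
  μ^(1)=3; μ^(2)=-1; μ^(3)=-2

((0, 0, 0, 4); (0, 0, 4, 0); (2, 2, 0, 0))


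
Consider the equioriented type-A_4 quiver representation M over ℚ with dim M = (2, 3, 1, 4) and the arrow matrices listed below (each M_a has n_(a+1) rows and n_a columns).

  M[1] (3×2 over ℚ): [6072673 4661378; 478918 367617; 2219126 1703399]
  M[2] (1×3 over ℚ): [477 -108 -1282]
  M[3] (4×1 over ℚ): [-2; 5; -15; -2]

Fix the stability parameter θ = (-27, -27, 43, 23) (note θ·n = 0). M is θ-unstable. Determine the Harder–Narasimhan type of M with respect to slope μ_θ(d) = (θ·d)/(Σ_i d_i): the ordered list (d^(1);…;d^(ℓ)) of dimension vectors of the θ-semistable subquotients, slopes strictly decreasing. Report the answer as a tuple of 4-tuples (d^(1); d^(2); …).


Barcode: M ≅ I[1,2], I[1,4], I[2,2], I[4,4]^3. HN layers by μ_θ (3 steps, strictly decreasing):
  μ^(1)=33; μ^(2)=23; μ^(3)=-27

((0, 0, 1, 1); (0, 0, 0, 3); (2, 3, 0, 0))


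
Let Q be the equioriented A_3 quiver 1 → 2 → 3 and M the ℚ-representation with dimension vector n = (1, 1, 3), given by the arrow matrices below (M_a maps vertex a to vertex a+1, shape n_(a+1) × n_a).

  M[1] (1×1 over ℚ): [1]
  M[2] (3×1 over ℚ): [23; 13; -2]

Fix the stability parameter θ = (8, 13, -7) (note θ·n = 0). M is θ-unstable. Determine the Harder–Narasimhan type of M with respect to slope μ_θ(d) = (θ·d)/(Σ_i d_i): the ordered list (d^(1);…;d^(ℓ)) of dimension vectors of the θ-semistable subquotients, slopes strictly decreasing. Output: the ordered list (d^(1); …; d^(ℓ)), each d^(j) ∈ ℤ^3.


Barcode: M ≅ I[1,3], I[3,3]^2. HN layers by μ_θ (2 steps, strictly decreasing):
  μ^(1)=14/3; μ^(2)=-7

((1, 1, 1); (0, 0, 2))


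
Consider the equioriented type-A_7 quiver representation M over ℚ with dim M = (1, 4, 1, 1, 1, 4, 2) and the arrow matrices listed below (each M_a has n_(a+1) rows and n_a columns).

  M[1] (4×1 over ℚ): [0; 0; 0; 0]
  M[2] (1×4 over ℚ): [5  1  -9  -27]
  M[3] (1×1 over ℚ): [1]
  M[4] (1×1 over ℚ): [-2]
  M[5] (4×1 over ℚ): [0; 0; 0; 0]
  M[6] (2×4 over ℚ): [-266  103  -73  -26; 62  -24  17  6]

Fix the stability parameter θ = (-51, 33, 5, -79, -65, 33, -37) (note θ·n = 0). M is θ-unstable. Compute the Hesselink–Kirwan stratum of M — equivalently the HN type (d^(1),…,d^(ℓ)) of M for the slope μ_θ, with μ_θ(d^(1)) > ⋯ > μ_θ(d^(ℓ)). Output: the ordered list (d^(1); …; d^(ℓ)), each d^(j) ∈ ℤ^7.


Interval decomposition of M: I[1,1], I[2,2]^3, I[2,5], I[6,6]^2, I[6,7]^2.
HN type (ℓ=4): μ^(1)=33; μ^(2)=-2; μ^(3)=-53/2; μ^(4)=-51

((0, 3, 0, 0, 0, 2, 0); (0, 0, 0, 0, 0, 2, 2); (0, 1, 1, 1, 1, 0, 0); (1, 0, 0, 0, 0, 0, 0))


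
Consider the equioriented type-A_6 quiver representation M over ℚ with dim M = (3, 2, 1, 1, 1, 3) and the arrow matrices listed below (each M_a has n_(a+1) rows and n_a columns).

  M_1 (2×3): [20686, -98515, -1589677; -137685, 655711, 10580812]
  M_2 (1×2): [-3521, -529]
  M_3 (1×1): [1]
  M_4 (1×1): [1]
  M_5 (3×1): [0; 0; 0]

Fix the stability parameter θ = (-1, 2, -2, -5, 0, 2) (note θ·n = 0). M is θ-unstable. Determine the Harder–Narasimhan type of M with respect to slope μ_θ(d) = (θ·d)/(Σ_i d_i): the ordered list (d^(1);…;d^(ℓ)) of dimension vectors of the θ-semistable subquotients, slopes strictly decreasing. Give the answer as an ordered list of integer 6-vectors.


Via rank(M_{q-1}∘⋯∘M_p): M ≅ I[1,1], I[1,2], I[1,5], I[6,6]^3.
μ_θ-semistable layers: μ^(1)=2; μ^(2)=0; μ^(3)=-1; μ^(4)=-3/2

((0, 1, 0, 0, 0, 3); (0, 0, 0, 0, 1, 0); (2, 0, 0, 0, 0, 0); (1, 1, 1, 1, 0, 0))


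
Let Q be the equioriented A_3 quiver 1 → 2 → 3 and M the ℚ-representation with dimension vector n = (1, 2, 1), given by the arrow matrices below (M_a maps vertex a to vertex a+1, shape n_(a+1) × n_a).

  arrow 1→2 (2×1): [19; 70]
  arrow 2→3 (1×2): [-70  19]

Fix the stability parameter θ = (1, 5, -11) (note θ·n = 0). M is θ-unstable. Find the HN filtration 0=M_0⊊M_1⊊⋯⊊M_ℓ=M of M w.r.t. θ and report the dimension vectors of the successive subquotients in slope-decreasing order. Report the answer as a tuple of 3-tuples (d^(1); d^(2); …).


Interval decomposition of M: I[1,2], I[2,3].
HN type (ℓ=3): μ^(1)=5; μ^(2)=1; μ^(3)=-3

((0, 1, 0); (1, 0, 0); (0, 1, 1))


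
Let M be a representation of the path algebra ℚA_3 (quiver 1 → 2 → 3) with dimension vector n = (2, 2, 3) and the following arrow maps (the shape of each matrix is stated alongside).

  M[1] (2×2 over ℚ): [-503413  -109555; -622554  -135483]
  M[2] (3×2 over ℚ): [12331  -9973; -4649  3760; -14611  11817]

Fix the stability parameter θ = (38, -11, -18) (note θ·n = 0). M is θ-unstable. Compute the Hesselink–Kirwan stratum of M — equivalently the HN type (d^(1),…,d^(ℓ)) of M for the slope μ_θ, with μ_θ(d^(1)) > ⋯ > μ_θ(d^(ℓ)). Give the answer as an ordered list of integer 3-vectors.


Interval decomposition of M: I[1,3]^2, I[3,3].
HN type (ℓ=2): μ^(1)=3; μ^(2)=-18

((2, 2, 2); (0, 0, 1))


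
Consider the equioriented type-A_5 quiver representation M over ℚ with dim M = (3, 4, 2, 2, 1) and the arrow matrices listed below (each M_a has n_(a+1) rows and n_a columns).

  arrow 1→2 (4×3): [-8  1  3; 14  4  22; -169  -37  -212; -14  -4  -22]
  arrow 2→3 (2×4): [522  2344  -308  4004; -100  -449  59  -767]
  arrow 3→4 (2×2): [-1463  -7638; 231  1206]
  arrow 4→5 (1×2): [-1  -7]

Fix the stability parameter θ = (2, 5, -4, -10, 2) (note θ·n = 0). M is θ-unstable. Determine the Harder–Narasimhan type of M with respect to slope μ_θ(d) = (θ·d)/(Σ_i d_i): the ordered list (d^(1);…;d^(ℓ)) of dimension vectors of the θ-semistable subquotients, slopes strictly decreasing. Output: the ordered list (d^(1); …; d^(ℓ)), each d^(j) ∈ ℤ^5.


Barcode: M ≅ I[1,2], I[1,3], I[1,5], I[2,2], I[4,4]. HN layers by μ_θ (5 steps, strictly decreasing):
  μ^(1)=5; μ^(2)=2; μ^(3)=1; μ^(4)=-7/4; μ^(5)=-10

((0, 2, 0, 0, 0); (1, 0, 0, 0, 1); (1, 1, 1, 0, 0); (1, 1, 1, 1, 0); (0, 0, 0, 1, 0))


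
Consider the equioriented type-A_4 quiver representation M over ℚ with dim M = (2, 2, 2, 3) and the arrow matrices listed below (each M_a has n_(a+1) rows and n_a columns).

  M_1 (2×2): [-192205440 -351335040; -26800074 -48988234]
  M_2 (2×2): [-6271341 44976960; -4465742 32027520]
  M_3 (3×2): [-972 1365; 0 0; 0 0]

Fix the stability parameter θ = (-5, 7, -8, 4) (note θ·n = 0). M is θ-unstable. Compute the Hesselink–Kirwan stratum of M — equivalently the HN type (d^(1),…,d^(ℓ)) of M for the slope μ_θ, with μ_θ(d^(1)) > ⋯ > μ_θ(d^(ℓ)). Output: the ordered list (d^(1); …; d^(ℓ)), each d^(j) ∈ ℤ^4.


Barcode: M ≅ I[1,1], I[1,2], I[2,4], I[3,3], I[4,4]^2. HN layers by μ_θ (5 steps, strictly decreasing):
  μ^(1)=7; μ^(2)=4; μ^(3)=-1/2; μ^(4)=-5; μ^(5)=-8

((0, 1, 0, 0); (0, 0, 0, 3); (0, 1, 1, 0); (2, 0, 0, 0); (0, 0, 1, 0))


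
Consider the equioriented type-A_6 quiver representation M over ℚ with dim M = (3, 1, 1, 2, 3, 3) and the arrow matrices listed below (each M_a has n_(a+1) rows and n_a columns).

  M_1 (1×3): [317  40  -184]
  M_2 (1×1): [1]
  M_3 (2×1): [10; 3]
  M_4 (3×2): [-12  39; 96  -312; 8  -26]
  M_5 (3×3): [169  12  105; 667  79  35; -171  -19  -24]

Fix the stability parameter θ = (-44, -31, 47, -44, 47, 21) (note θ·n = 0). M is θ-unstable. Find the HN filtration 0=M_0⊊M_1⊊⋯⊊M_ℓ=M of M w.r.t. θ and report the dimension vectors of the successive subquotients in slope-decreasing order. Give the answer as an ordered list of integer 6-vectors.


Via rank(M_{q-1}∘⋯∘M_p): M ≅ I[1,1]^2, I[1,6], I[4,4], I[5,6]^2.
μ_θ-semistable layers: μ^(1)=34; μ^(2)=3/2; μ^(3)=-31; μ^(4)=-44

((0, 0, 0, 0, 3, 3); (0, 0, 1, 1, 0, 0); (0, 1, 0, 0, 0, 0); (3, 0, 0, 1, 0, 0))


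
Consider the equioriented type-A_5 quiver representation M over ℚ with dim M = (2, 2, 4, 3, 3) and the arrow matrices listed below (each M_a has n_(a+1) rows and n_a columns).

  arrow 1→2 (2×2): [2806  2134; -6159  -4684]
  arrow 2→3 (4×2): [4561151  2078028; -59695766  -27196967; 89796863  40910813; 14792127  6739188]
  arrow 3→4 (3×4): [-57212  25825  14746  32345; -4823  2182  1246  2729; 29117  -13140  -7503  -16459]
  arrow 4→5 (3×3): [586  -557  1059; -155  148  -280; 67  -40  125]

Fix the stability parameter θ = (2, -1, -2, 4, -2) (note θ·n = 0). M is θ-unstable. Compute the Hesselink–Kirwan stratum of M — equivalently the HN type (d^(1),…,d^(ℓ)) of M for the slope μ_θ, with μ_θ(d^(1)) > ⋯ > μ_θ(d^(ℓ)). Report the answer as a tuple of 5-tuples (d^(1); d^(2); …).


Via rank(M_{q-1}∘⋯∘M_p): M ≅ I[1,3], I[1,5], I[3,5]^2.
μ_θ-semistable layers: μ^(1)=1; μ^(2)=-1/3; μ^(3)=-2

((0, 0, 0, 3, 3); (2, 2, 2, 0, 0); (0, 0, 2, 0, 0))


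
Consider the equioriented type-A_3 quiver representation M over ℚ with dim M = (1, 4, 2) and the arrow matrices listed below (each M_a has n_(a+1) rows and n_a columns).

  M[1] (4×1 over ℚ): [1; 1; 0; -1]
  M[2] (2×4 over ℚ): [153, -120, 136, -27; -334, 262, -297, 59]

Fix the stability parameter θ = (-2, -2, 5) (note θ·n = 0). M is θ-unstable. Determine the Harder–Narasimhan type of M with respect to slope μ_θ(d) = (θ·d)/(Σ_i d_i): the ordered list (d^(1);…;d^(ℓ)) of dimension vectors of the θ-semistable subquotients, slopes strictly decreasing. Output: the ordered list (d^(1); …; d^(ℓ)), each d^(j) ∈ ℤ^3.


Barcode: M ≅ I[1,3], I[2,2]^2, I[2,3]. HN layers by μ_θ (2 steps, strictly decreasing):
  μ^(1)=5; μ^(2)=-2

((0, 0, 2); (1, 4, 0))


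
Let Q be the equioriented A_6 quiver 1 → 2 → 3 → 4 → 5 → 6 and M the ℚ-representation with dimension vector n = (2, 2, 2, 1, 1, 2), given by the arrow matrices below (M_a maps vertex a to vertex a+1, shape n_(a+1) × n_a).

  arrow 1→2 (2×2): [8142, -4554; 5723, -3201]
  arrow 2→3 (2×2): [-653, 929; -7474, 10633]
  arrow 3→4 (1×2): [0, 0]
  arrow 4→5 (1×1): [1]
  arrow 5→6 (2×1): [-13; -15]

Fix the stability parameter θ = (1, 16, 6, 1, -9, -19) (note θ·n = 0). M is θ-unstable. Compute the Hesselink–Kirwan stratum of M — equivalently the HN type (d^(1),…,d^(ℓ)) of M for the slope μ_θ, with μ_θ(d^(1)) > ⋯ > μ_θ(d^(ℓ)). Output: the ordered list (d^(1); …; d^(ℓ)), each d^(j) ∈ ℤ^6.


Barcode: M ≅ I[1,1], I[1,3], I[2,3], I[4,6], I[6,6]. HN layers by μ_θ (4 steps, strictly decreasing):
  μ^(1)=11; μ^(2)=1; μ^(3)=-9; μ^(4)=-19

((0, 2, 2, 0, 0, 0); (2, 0, 0, 0, 0, 0); (0, 0, 0, 1, 1, 1); (0, 0, 0, 0, 0, 1))


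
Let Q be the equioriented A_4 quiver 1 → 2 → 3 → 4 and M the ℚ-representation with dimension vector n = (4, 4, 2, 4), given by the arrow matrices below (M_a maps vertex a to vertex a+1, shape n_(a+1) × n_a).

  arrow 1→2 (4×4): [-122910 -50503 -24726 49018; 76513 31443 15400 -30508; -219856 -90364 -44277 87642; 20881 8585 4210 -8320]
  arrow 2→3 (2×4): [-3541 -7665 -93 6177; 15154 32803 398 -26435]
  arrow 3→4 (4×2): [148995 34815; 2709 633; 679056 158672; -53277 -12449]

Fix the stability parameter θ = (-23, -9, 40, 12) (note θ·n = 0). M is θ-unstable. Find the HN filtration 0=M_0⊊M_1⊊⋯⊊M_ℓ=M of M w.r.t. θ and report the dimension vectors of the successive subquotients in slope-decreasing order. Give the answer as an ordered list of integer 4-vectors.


Interval decomposition of M: I[1,2]^2, I[1,3], I[1,4], I[4,4]^3.
HN type (ℓ=5): μ^(1)=40; μ^(2)=26; μ^(3)=12; μ^(4)=-9; μ^(5)=-23

((0, 0, 1, 0); (0, 0, 1, 1); (0, 0, 0, 3); (0, 4, 0, 0); (4, 0, 0, 0))


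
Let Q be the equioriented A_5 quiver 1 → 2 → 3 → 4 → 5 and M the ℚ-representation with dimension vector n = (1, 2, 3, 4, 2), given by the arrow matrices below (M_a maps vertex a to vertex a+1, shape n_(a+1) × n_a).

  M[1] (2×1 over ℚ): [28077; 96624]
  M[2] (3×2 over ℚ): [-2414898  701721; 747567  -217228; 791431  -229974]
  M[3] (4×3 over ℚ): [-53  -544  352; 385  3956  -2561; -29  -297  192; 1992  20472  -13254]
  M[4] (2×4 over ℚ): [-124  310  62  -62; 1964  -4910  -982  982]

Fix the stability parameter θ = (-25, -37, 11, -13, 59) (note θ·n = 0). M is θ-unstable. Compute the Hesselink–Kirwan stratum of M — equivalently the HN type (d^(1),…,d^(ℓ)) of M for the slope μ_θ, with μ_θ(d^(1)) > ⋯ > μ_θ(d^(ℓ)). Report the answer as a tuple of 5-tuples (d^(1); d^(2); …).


Barcode: M ≅ I[1,4], I[2,4], I[3,5], I[4,4], I[5,5]. HN layers by μ_θ (5 steps, strictly decreasing):
  μ^(1)=59; μ^(2)=-1; μ^(3)=-13; μ^(4)=-31; μ^(5)=-37

((0, 0, 0, 0, 2); (0, 0, 3, 3, 0); (0, 0, 0, 1, 0); (1, 1, 0, 0, 0); (0, 1, 0, 0, 0))


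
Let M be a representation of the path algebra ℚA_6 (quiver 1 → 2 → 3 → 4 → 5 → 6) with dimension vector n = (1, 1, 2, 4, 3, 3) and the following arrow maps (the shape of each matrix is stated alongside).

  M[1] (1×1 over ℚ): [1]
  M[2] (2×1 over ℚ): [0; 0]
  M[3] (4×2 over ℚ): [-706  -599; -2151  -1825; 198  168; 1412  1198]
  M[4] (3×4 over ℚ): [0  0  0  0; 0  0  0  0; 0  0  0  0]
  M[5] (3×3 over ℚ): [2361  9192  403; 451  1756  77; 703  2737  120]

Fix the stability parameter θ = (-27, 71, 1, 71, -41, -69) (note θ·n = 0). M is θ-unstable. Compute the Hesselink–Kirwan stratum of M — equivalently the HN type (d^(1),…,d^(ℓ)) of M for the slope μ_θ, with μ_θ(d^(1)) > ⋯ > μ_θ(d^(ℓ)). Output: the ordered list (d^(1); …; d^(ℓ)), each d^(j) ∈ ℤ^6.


Via rank(M_{q-1}∘⋯∘M_p): M ≅ I[1,2], I[3,4]^2, I[4,4]^2, I[5,5], I[5,6]^2, I[6,6].
μ_θ-semistable layers: μ^(1)=71; μ^(2)=1; μ^(3)=-27; μ^(4)=-41; μ^(5)=-55; μ^(6)=-69

((0, 1, 0, 4, 0, 0); (0, 0, 2, 0, 0, 0); (1, 0, 0, 0, 0, 0); (0, 0, 0, 0, 1, 0); (0, 0, 0, 0, 2, 2); (0, 0, 0, 0, 0, 1))


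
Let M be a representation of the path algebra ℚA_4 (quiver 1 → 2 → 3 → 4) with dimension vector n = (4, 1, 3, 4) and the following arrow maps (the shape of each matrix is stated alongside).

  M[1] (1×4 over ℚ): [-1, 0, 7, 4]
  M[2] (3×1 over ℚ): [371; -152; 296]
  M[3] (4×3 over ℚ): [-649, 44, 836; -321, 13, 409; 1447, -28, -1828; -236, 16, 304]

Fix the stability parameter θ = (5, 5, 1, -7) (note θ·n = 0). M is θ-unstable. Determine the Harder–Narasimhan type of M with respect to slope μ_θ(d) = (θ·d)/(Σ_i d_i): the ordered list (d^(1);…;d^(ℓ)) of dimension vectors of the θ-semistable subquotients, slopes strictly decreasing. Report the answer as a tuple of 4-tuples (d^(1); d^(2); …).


Interval decomposition of M: I[1,1]^3, I[1,4], I[3,3], I[3,4], I[4,4]^2.
HN type (ℓ=4): μ^(1)=5; μ^(2)=1; μ^(3)=-3; μ^(4)=-7

((3, 0, 0, 0); (1, 1, 2, 1); (0, 0, 1, 1); (0, 0, 0, 2))


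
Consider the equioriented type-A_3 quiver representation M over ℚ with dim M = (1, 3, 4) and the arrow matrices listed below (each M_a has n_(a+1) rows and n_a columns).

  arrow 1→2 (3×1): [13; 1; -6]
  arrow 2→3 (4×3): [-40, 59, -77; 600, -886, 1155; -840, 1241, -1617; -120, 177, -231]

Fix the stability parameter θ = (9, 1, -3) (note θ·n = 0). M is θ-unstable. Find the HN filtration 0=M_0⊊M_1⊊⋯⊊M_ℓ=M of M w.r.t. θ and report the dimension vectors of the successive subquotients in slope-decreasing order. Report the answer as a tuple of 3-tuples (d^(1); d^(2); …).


Barcode: M ≅ I[1,3], I[2,2], I[2,3], I[3,3]^2. HN layers by μ_θ (4 steps, strictly decreasing):
  μ^(1)=7/3; μ^(2)=1; μ^(3)=-1; μ^(4)=-3

((1, 1, 1); (0, 1, 0); (0, 1, 1); (0, 0, 2))


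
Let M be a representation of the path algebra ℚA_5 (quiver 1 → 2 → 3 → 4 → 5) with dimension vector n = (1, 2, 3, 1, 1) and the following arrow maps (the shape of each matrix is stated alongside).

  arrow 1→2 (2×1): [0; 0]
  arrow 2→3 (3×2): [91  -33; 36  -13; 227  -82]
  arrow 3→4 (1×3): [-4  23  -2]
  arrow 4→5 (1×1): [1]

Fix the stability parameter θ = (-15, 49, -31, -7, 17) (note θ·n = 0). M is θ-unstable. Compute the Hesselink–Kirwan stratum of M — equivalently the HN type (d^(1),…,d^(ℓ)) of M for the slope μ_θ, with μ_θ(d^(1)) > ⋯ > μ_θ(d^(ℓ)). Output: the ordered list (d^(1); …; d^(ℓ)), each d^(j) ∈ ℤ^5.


Barcode: M ≅ I[1,1], I[2,3], I[2,5], I[3,3]. HN layers by μ_θ (5 steps, strictly decreasing):
  μ^(1)=17; μ^(2)=9; μ^(3)=11/3; μ^(4)=-15; μ^(5)=-31

((0, 0, 0, 0, 1); (0, 1, 1, 0, 0); (0, 1, 1, 1, 0); (1, 0, 0, 0, 0); (0, 0, 1, 0, 0))


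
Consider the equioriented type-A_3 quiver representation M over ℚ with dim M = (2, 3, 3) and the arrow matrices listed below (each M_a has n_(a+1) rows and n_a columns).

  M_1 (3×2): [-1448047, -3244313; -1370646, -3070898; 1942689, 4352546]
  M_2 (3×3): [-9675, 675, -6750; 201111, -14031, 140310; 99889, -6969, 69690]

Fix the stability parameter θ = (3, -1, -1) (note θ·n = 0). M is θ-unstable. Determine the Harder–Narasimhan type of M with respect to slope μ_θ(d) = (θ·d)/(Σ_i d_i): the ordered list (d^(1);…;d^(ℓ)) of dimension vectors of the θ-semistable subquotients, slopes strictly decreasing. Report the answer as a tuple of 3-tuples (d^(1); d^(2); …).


Barcode: M ≅ I[1,2], I[1,3], I[2,2], I[3,3]^2. HN layers by μ_θ (3 steps, strictly decreasing):
  μ^(1)=1; μ^(2)=1/3; μ^(3)=-1

((1, 1, 0); (1, 1, 1); (0, 1, 2))


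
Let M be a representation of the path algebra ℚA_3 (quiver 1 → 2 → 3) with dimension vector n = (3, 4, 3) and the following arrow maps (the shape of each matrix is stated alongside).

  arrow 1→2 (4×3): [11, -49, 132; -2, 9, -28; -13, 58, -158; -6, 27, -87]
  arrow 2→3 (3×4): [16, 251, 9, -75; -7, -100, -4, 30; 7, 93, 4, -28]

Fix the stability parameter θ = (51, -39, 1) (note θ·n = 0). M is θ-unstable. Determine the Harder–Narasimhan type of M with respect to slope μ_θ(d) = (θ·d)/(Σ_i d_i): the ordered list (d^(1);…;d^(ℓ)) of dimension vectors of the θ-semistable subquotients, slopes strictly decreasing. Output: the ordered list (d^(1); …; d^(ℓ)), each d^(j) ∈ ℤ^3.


Barcode: M ≅ I[1,3]^3, I[2,2]. HN layers by μ_θ (2 steps, strictly decreasing):
  μ^(1)=13/3; μ^(2)=-39

((3, 3, 3); (0, 1, 0))
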